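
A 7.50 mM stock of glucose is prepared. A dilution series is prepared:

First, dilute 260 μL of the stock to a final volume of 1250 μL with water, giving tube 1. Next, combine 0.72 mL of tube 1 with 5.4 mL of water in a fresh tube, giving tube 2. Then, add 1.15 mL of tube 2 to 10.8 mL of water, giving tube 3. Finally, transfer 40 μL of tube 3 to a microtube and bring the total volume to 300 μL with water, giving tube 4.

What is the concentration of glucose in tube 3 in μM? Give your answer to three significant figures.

17.7 μM

Step 1: 260 μL brought to 1250 μL → factor 1250/260 = 4.8077
Step 2: 0.72 mL + 5.4 mL = 6.12 mL total → factor 6.12/0.72 = 8.5
Step 3: 1.15 mL + 10.8 mL = 11.95 mL total → factor 11.95/1.15 = 10.391
Dilution factor through tube 3 = 4.8077 × 8.5 × 10.391 = 424.64
[tube 3] = 7.50 mM / 424.64 = 0.01766 mM = 17.7 μM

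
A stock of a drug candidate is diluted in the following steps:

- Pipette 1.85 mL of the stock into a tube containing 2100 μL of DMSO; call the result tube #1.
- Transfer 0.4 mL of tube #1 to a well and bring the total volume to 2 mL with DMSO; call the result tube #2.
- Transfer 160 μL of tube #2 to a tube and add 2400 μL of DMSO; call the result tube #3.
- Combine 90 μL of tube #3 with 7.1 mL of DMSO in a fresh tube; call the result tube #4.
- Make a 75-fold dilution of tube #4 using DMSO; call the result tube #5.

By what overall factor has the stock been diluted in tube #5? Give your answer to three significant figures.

Step 1: 1.85 mL + 2100 μL = 3.95 mL total → factor 3.95/1.85 = 2.1351
Step 2: 0.4 mL brought to 2 mL → factor 2/0.4 = 5
Step 3: 160 μL + 2400 μL = 2560 μL total → factor 2560/160 = 16
Step 4: 90 μL + 7.1 mL = 7190 μL total → factor 7190/90 = 79.889
Step 5: 75-fold → factor 75
Overall dilution factor = 2.1351 × 5 × 16 × 79.889 × 75 = 1.0234 × 10^6

1.02 × 10^6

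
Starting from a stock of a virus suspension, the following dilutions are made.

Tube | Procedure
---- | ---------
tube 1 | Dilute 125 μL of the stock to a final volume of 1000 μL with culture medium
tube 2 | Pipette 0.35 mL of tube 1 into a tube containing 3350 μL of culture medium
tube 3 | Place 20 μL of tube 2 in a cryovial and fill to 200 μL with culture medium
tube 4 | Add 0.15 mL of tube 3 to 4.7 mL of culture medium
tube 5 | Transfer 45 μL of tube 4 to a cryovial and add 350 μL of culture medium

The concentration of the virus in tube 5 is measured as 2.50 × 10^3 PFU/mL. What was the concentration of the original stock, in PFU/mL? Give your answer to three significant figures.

Step 1: 125 μL brought to 1000 μL → factor 1000/125 = 8
Step 2: 0.35 mL + 3350 μL = 3.7 mL total → factor 3.7/0.35 = 10.571
Step 3: 20 μL brought to 200 μL → factor 200/20 = 10
Step 4: 0.15 mL + 4.7 mL = 4.85 mL total → factor 4.85/0.15 = 32.333
Step 5: 45 μL + 350 μL = 395 μL total → factor 395/45 = 8.7778
Overall dilution factor = 8 × 10.571 × 10 × 32.333 × 8.7778 = 2.4003 × 10^5
Stock = 2.50 × 10^3 PFU/mL × 2.4003 × 10^5 = 6.00 × 10^8 PFU/mL

6.00 × 10^8 PFU/mL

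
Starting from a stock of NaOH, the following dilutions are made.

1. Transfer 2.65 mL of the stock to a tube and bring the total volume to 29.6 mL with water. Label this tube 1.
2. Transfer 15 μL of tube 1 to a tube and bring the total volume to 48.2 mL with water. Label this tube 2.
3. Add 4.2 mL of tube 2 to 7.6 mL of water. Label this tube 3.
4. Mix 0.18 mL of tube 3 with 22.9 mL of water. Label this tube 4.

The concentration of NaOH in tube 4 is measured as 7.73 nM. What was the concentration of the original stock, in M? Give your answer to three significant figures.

0.0999 M

Step 1: 2.65 mL brought to 29.6 mL → factor 29.6/2.65 = 11.17
Step 2: 15 μL brought to 48.2 mL → factor 48200/15 = 3213.3
Step 3: 4.2 mL + 7.6 mL = 11.8 mL total → factor 11.8/4.2 = 2.8095
Step 4: 0.18 mL + 22.9 mL = 23.08 mL total → factor 23.08/0.18 = 128.22
Overall dilution factor = 11.17 × 3213.3 × 2.8095 × 128.22 = 1.293 × 10^7
Stock = 7.73 nM × 1.293 × 10^7 = 9.995 × 10^7 nM = 0.0999 M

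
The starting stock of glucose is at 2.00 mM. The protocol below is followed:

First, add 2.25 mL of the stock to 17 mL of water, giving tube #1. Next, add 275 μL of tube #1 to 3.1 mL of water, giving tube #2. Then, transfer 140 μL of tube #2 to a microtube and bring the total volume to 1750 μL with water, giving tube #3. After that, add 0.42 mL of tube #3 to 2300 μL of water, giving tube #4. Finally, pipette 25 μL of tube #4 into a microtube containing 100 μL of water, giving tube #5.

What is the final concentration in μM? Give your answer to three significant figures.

Step 1: 2.25 mL + 17 mL = 19.25 mL total → factor 19.25/2.25 = 8.5556
Step 2: 275 μL + 3.1 mL = 3375 μL total → factor 3375/275 = 12.273
Step 3: 140 μL brought to 1750 μL → factor 1750/140 = 12.5
Step 4: 0.42 mL + 2300 μL = 2.72 mL total → factor 2.72/0.42 = 6.4762
Step 5: 25 μL + 100 μL = 125 μL total → factor 125/25 = 5
Overall dilution factor = 8.5556 × 12.273 × 12.5 × 6.4762 × 5 = 42500
Final = 2.00 mM / 42500 = 4.706 × 10^-5 mM = 0.0471 μM

0.0471 μM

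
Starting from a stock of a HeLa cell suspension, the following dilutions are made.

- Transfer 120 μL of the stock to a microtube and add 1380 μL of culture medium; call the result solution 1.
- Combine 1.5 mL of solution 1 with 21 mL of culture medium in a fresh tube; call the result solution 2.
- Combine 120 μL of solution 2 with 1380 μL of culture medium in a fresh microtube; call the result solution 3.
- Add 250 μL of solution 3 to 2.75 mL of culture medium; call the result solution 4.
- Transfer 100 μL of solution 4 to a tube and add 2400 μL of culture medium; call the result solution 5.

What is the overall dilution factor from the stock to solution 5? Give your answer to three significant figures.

7.03 × 10^5

Step 1: 120 μL + 1380 μL = 1500 μL total → factor 1500/120 = 12.5
Step 2: 1.5 mL + 21 mL = 22.5 mL total → factor 22.5/1.5 = 15
Step 3: 120 μL + 1380 μL = 1500 μL total → factor 1500/120 = 12.5
Step 4: 250 μL + 2.75 mL = 3000 μL total → factor 3000/250 = 12
Step 5: 100 μL + 2400 μL = 2500 μL total → factor 2500/100 = 25
Overall dilution factor = 12.5 × 15 × 12.5 × 12 × 25 = 7.0312 × 10^5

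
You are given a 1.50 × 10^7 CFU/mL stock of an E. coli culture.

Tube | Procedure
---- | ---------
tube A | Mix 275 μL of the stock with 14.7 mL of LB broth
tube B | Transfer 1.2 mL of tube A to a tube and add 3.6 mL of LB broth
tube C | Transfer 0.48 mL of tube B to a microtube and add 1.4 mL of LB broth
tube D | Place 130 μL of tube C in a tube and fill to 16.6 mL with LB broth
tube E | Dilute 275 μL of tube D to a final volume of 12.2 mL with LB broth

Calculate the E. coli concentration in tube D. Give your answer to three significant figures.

138 CFU/mL

Step 1: 275 μL + 14.7 mL = 14975 μL total → factor 14975/275 = 54.455
Step 2: 1.2 mL + 3.6 mL = 4.8 mL total → factor 4.8/1.2 = 4
Step 3: 0.48 mL + 1.4 mL = 1.88 mL total → factor 1.88/0.48 = 3.9167
Step 4: 130 μL brought to 16.6 mL → factor 16600/130 = 127.69
Dilution factor through tube D = 54.455 × 4 × 3.9167 × 127.69 = 1.0894 × 10^5
[tube D] = 1.50 × 10^7 CFU/mL / 1.0894 × 10^5 = 138 CFU/mL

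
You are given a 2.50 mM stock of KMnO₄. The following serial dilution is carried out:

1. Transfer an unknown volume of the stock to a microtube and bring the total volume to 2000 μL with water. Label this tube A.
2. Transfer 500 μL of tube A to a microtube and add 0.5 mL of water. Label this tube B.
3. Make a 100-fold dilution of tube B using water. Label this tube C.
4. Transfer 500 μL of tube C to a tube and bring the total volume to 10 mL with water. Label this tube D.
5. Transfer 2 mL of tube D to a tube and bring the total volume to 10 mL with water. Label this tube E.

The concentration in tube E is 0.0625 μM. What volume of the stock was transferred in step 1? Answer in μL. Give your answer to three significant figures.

Step 1: v brought to 2000 μL → factor = 2000 μL/v
Step 2: 500 μL + 0.5 mL = 1000 μL total → factor 1000/500 = 2
Step 3: 100-fold → factor 100
Step 4: 500 μL brought to 10 mL → factor 10000/500 = 20
Step 5: 2 mL brought to 10 mL → factor 10/2 = 5
Product of known-step factors = 20000
Overall factor = 2.50 mM / (0.0625 μM) = 40000
Step-1 factor = 40000 / 20000 = 2
v = 2000 μL / 2 = 1.00 × 10^3 μL

1.00 × 10^3 μL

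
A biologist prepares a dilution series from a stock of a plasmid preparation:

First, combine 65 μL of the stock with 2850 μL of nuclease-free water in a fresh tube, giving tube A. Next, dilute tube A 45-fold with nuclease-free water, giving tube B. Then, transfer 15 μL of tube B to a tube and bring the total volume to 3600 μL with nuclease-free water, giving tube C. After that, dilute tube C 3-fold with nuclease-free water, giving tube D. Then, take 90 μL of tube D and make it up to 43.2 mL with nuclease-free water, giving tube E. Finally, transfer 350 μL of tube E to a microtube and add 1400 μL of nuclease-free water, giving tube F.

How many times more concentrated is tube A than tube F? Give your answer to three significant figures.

Step 1: 65 μL + 2850 μL = 2915 μL total → factor 2915/65 = 44.846
Step 2: 45-fold → factor 45
Step 3: 15 μL brought to 3600 μL → factor 3600/15 = 240
Step 4: 3-fold → factor 3
Step 5: 90 μL brought to 43.2 mL → factor 43200/90 = 480
Step 6: 350 μL + 1400 μL = 1750 μL total → factor 1750/350 = 5
Dilution factor to tube A = 44.846; to tube F = 3.4872 × 10^9
[tube A]/[tube F] = (factor to tube F)/(factor to tube A) = 3.4872 × 10^9/44.846 = 7.78 × 10^7

7.78 × 10^7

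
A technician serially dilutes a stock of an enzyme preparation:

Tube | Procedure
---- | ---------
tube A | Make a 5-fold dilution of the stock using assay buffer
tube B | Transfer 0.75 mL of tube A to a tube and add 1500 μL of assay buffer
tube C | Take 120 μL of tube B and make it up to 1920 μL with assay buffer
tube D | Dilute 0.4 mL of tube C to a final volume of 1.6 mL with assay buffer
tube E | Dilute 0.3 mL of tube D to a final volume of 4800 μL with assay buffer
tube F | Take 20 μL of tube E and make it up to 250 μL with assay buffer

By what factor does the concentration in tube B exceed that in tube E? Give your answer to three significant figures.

Step 1: 5-fold → factor 5
Step 2: 0.75 mL + 1500 μL = 2.25 mL total → factor 2.25/0.75 = 3
Step 3: 120 μL brought to 1920 μL → factor 1920/120 = 16
Step 4: 0.4 mL brought to 1.6 mL → factor 1.6/0.4 = 4
Step 5: 0.3 mL brought to 4800 μL → factor 4.8/0.3 = 16
Dilution factor to tube B = 15; to tube E = 15360
[tube B]/[tube E] = (factor to tube E)/(factor to tube B) = 15360/15 = 1.02 × 10^3

1.02 × 10^3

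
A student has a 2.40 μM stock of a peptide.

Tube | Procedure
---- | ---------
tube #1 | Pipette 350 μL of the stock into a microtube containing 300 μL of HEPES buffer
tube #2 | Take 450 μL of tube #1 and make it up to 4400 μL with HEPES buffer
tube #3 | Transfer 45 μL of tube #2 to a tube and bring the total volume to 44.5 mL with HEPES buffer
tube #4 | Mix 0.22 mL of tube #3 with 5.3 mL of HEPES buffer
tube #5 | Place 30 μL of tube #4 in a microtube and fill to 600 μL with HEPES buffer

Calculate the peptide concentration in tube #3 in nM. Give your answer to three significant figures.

0.134 nM

Step 1: 350 μL + 300 μL = 650 μL total → factor 650/350 = 1.8571
Step 2: 450 μL brought to 4400 μL → factor 4400/450 = 9.7778
Step 3: 45 μL brought to 44.5 mL → factor 44500/45 = 988.89
Dilution factor through tube #3 = 1.8571 × 9.7778 × 988.89 = 17957
[tube #3] = 2.40 μM / 17957 = 0.0001337 μM = 0.134 nM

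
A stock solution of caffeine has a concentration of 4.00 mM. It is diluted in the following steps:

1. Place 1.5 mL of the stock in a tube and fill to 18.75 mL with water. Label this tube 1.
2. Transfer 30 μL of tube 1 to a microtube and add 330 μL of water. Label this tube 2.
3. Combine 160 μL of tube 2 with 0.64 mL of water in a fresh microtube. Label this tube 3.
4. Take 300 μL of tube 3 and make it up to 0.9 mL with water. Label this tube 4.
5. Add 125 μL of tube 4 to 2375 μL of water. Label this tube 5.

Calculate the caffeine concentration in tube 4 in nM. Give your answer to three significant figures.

Step 1: 1.5 mL brought to 18.75 mL → factor 18.75/1.5 = 12.5
Step 2: 30 μL + 330 μL = 360 μL total → factor 360/30 = 12
Step 3: 160 μL + 0.64 mL = 800 μL total → factor 800/160 = 5
Step 4: 300 μL brought to 0.9 mL → factor 900/300 = 3
Dilution factor through tube 4 = 12.5 × 12 × 5 × 3 = 2250
[tube 4] = 4.00 mM / 2250 = 0.001778 mM = 1.78 × 10^3 nM

1.78 × 10^3 nM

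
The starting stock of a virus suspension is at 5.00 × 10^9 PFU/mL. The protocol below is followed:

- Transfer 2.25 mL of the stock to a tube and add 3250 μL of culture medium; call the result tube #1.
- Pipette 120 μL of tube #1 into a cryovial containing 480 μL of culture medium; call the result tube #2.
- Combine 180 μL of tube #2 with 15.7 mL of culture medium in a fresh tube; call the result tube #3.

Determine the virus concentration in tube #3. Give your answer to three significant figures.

4.64 × 10^6 PFU/mL

Step 1: 2.25 mL + 3250 μL = 5.5 mL total → factor 5.5/2.25 = 2.4444
Step 2: 120 μL + 480 μL = 600 μL total → factor 600/120 = 5
Step 3: 180 μL + 15.7 mL = 15880 μL total → factor 15880/180 = 88.222
Overall dilution factor = 2.4444 × 5 × 88.222 = 1078.3
Final = 5.00 × 10^9 PFU/mL / 1078.3 = 4.64 × 10^6 PFU/mL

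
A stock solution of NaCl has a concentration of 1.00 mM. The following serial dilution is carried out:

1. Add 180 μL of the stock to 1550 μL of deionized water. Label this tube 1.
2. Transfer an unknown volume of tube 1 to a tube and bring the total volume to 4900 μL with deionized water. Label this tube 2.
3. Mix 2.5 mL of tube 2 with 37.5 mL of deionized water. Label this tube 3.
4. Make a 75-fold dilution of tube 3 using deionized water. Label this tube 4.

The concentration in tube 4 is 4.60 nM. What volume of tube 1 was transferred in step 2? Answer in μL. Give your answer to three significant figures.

260 μL

Step 1: 180 μL + 1550 μL = 1730 μL total → factor 1730/180 = 9.6111
Step 2: v brought to 4900 μL → factor = 4900 μL/v
Step 3: 2.5 mL + 37.5 mL = 40 mL total → factor 40/2.5 = 16
Step 4: 75-fold → factor 75
Product of known-step factors = 11533
Overall factor = 1.00 mM / (4.60 nM) = 2.1739 × 10^5
Step-2 factor = 2.1739 × 10^5 / 11533 = 18.849
v = 4900 μL / 18.849 = 260 μL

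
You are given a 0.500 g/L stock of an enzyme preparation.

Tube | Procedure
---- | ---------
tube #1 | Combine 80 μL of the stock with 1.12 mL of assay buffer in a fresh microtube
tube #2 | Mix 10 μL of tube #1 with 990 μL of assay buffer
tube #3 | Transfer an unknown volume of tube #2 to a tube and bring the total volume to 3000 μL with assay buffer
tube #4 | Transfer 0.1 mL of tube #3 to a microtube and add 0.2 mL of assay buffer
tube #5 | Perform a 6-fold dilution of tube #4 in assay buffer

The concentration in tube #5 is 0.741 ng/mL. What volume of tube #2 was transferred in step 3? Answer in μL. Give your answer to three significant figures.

Step 1: 80 μL + 1.12 mL = 1200 μL total → factor 1200/80 = 15
Step 2: 10 μL + 990 μL = 1000 μL total → factor 1000/10 = 100
Step 3: v brought to 3000 μL → factor = 3000 μL/v
Step 4: 0.1 mL + 0.2 mL = 0.3 mL total → factor 0.3/0.1 = 3
Step 5: 6-fold → factor 6
Product of known-step factors = 27000
Overall factor = 0.500 g/L / (0.741 ng/mL) = 6.7476 × 10^5
Step-3 factor = 6.7476 × 10^5 / 27000 = 24.991
v = 3000 μL / 24.991 = 120 μL

120 μL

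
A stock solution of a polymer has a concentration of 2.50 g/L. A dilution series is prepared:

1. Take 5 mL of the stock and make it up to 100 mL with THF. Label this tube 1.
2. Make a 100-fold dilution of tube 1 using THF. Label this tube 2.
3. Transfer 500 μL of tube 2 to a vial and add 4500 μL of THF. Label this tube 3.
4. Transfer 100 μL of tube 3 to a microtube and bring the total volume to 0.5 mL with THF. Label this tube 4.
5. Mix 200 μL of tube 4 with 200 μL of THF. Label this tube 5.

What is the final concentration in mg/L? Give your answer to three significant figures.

0.0125 mg/L

Step 1: 5 mL brought to 100 mL → factor 100/5 = 20
Step 2: 100-fold → factor 100
Step 3: 500 μL + 4500 μL = 5000 μL total → factor 5000/500 = 10
Step 4: 100 μL brought to 0.5 mL → factor 500/100 = 5
Step 5: 200 μL + 200 μL = 400 μL total → factor 400/200 = 2
Overall dilution factor = 20 × 100 × 10 × 5 × 2 = 2 × 10^5
Final = 2.50 g/L / 2 × 10^5 = 1.250 × 10^-5 g/L = 0.0125 mg/L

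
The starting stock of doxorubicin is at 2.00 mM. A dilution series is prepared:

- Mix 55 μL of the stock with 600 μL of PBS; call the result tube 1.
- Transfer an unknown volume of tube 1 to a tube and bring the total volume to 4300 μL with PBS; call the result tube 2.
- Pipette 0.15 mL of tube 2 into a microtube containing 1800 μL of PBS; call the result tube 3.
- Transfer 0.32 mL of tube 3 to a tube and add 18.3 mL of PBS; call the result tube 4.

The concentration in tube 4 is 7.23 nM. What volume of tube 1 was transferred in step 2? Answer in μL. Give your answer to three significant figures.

Step 1: 55 μL + 600 μL = 655 μL total → factor 655/55 = 11.909
Step 2: v brought to 4300 μL → factor = 4300 μL/v
Step 3: 0.15 mL + 1800 μL = 1.95 mL total → factor 1.95/0.15 = 13
Step 4: 0.32 mL + 18.3 mL = 18.62 mL total → factor 18.62/0.32 = 58.188
Product of known-step factors = 9008.5
Overall factor = 2.00 mM / (7.23 nM) = 2.7663 × 10^5
Step-2 factor = 2.7663 × 10^5 / 9008.5 = 30.707
v = 4300 μL / 30.707 = 140 μL

140 μL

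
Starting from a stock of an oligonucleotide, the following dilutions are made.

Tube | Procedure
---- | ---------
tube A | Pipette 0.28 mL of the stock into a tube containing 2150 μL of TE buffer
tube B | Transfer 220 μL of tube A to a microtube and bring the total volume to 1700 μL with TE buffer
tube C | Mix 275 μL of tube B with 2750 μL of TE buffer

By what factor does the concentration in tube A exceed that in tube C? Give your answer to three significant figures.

Step 1: 0.28 mL + 2150 μL = 2.43 mL total → factor 2.43/0.28 = 8.6786
Step 2: 220 μL brought to 1700 μL → factor 1700/220 = 7.7273
Step 3: 275 μL + 2750 μL = 3025 μL total → factor 3025/275 = 11
Dilution factor to tube A = 8.6786; to tube C = 737.68
[tube A]/[tube C] = (factor to tube C)/(factor to tube A) = 737.68/8.6786 = 85.0

85.0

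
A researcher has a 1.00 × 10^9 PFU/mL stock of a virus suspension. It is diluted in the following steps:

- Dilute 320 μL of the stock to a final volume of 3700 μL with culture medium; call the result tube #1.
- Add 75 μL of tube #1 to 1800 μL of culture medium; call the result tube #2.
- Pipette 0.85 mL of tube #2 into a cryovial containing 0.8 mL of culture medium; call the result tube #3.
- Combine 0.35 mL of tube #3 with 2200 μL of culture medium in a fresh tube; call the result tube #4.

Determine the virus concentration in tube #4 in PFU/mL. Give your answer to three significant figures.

2.45 × 10^5 PFU/mL

Step 1: 320 μL brought to 3700 μL → factor 3700/320 = 11.562
Step 2: 75 μL + 1800 μL = 1875 μL total → factor 1875/75 = 25
Step 3: 0.85 mL + 0.8 mL = 1.65 mL total → factor 1.65/0.85 = 1.9412
Step 4: 0.35 mL + 2200 μL = 2.55 mL total → factor 2.55/0.35 = 7.2857
Overall dilution factor = 11.562 × 25 × 1.9412 × 7.2857 = 4088.2
Final = 1.00 × 10^9 PFU/mL / 4088.2 = 2.45 × 10^5 PFU/mL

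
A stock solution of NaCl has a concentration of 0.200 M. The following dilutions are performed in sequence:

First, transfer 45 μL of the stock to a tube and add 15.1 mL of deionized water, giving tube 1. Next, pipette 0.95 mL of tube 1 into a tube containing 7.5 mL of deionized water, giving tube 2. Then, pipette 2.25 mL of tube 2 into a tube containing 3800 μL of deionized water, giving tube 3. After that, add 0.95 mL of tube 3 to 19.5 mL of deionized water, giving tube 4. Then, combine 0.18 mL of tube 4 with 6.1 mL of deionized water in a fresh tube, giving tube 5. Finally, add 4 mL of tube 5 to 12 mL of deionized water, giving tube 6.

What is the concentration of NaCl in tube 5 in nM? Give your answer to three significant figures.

Step 1: 45 μL + 15.1 mL = 15145 μL total → factor 15145/45 = 336.56
Step 2: 0.95 mL + 7.5 mL = 8.45 mL total → factor 8.45/0.95 = 8.8947
Step 3: 2.25 mL + 3800 μL = 6.05 mL total → factor 6.05/2.25 = 2.6889
Step 4: 0.95 mL + 19.5 mL = 20.45 mL total → factor 20.45/0.95 = 21.526
Step 5: 0.18 mL + 6.1 mL = 6.28 mL total → factor 6.28/0.18 = 34.889
Dilution factor through tube 5 = 336.56 × 8.8947 × 2.6889 × 21.526 × 34.889 = 6.0453 × 10^6
[tube 5] = 0.200 M / 6.0453 × 10^6 = 3.308 × 10^-8 M = 33.1 nM

33.1 nM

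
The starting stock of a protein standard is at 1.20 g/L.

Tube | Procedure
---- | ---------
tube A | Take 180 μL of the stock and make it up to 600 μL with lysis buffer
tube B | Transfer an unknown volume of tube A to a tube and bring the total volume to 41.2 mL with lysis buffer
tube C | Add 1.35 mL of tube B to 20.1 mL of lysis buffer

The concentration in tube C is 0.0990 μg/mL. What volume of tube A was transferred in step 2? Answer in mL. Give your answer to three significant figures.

0.180 mL

Step 1: 180 μL brought to 600 μL → factor 600/180 = 3.3333
Step 2: v brought to 41.2 mL → factor = 41.2 mL/v
Step 3: 1.35 mL + 20.1 mL = 21.45 mL total → factor 21.45/1.35 = 15.889
Product of known-step factors = 52.963
Overall factor = 1.20 g/L / (0.0990 μg/mL) = 12121
Step-2 factor = 12121 / 52.963 = 228.86
v = 41.2 mL / 228.86 = 0.180 mL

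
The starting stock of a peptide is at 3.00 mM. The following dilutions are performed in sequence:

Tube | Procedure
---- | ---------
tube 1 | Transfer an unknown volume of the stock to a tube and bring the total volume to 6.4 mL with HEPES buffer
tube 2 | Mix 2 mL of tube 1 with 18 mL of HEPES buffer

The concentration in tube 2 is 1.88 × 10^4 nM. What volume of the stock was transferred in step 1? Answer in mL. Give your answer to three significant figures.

0.401 mL

Step 1: v brought to 6.4 mL → factor = 6.4 mL/v
Step 2: 2 mL + 18 mL = 20 mL total → factor 20/2 = 10
Product of known-step factors = 10
Overall factor = 3.00 mM / (1.88 × 10^4 nM) = 159.57
Step-1 factor = 159.57 / 10 = 15.957
v = 6.4 mL / 15.957 = 0.401 mL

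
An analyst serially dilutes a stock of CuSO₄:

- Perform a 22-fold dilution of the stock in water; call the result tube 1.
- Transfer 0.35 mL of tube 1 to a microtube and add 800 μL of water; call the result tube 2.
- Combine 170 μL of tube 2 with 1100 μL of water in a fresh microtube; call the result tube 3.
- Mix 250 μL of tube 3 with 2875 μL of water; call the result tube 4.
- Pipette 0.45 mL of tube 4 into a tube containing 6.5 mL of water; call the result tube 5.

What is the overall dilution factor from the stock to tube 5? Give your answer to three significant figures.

Step 1: 22-fold → factor 22
Step 2: 0.35 mL + 800 μL = 1.15 mL total → factor 1.15/0.35 = 3.2857
Step 3: 170 μL + 1100 μL = 1270 μL total → factor 1270/170 = 7.4706
Step 4: 250 μL + 2875 μL = 3125 μL total → factor 3125/250 = 12.5
Step 5: 0.45 mL + 6.5 mL = 6.95 mL total → factor 6.95/0.45 = 15.444
Overall dilution factor = 22 × 3.2857 × 7.4706 × 12.5 × 15.444 = 1.0425 × 10^5

1.04 × 10^5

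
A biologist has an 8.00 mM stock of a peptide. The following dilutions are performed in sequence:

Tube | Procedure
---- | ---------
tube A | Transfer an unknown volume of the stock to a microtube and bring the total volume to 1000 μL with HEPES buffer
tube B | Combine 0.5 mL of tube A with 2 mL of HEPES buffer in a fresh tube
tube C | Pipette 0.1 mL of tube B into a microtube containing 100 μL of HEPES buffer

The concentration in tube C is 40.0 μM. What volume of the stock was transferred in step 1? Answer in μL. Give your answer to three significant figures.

50.0 μL

Step 1: v brought to 1000 μL → factor = 1000 μL/v
Step 2: 0.5 mL + 2 mL = 2.5 mL total → factor 2.5/0.5 = 5
Step 3: 0.1 mL + 100 μL = 0.2 mL total → factor 0.2/0.1 = 2
Product of known-step factors = 10
Overall factor = 8.00 mM / (40.0 μM) = 200
Step-1 factor = 200 / 10 = 20
v = 1000 μL / 20 = 50.0 μL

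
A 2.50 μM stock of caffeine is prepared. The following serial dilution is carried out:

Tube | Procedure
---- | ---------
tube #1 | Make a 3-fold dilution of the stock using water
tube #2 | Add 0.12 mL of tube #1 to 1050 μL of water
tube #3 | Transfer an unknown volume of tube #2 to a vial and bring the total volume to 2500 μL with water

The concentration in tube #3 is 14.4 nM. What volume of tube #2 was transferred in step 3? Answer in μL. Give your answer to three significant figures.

Step 1: 3-fold → factor 3
Step 2: 0.12 mL + 1050 μL = 1.17 mL total → factor 1.17/0.12 = 9.75
Step 3: v brought to 2500 μL → factor = 2500 μL/v
Product of known-step factors = 29.25
Overall factor = 2.50 μM / (14.4 nM) = 173.61
Step-3 factor = 173.61 / 29.25 = 5.9354
v = 2500 μL / 5.9354 = 421 μL

421 μL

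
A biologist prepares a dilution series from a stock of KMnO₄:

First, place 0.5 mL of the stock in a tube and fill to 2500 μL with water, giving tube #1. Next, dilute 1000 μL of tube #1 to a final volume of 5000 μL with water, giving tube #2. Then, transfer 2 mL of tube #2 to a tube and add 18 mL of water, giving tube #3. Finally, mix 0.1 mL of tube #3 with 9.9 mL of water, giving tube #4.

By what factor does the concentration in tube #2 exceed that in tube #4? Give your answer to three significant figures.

1.00 × 10^3

Step 1: 0.5 mL brought to 2500 μL → factor 2.5/0.5 = 5
Step 2: 1000 μL brought to 5000 μL → factor 5000/1000 = 5
Step 3: 2 mL + 18 mL = 20 mL total → factor 20/2 = 10
Step 4: 0.1 mL + 9.9 mL = 10 mL total → factor 10/0.1 = 100
Dilution factor to tube #2 = 25; to tube #4 = 25000
[tube #2]/[tube #4] = (factor to tube #4)/(factor to tube #2) = 25000/25 = 1.00 × 10^3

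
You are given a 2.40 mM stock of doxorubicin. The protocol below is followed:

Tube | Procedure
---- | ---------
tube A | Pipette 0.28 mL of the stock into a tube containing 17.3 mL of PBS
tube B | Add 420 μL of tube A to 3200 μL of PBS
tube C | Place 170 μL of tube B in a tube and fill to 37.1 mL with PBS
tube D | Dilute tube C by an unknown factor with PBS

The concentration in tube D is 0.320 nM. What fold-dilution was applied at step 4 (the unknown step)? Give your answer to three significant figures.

Step 1: 0.28 mL + 17.3 mL = 17.58 mL total → factor 17.58/0.28 = 62.786
Step 2: 420 μL + 3200 μL = 3620 μL total → factor 3620/420 = 8.619
Step 3: 170 μL brought to 37.1 mL → factor 37100/170 = 218.24
Step 4: unknown factor x
Product of known-step factors = 1.181 × 10^5
Overall factor = 2.40 mM / (0.320 nM) = 7.5 × 10^6
x = 7.5 × 10^6 / 1.181 × 10^5 = 63.5

63.5-fold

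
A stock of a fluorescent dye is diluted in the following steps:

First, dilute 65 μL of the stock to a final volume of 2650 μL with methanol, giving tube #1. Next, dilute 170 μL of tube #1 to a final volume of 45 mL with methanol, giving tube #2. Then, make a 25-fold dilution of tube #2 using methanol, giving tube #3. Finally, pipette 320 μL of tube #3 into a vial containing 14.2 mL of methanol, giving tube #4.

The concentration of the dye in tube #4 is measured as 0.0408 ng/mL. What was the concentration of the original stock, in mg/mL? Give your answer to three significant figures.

Step 1: 65 μL brought to 2650 μL → factor 2650/65 = 40.769
Step 2: 170 μL brought to 45 mL → factor 45000/170 = 264.71
Step 3: 25-fold → factor 25
Step 4: 320 μL + 14.2 mL = 14520 μL total → factor 14520/320 = 45.375
Overall dilution factor = 40.769 × 264.71 × 25 × 45.375 = 1.2242 × 10^7
Stock = 0.0408 ng/mL × 1.2242 × 10^7 = 4.995 × 10^5 ng/mL = 0.499 mg/mL

0.499 mg/mL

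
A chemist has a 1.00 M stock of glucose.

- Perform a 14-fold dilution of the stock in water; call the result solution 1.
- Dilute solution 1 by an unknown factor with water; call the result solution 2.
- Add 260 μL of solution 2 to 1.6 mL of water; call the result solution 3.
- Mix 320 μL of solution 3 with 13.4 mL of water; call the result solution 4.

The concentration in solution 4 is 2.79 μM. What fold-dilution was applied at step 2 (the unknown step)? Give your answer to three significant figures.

Step 1: 14-fold → factor 14
Step 2: unknown factor x
Step 3: 260 μL + 1.6 mL = 1860 μL total → factor 1860/260 = 7.1538
Step 4: 320 μL + 13.4 mL = 13720 μL total → factor 13720/320 = 42.875
Product of known-step factors = 4294.1
Overall factor = 1.00 M / (2.79 μM) = 3.5842 × 10^5
x = 3.5842 × 10^5 / 4294.1 = 83.5

83.5-fold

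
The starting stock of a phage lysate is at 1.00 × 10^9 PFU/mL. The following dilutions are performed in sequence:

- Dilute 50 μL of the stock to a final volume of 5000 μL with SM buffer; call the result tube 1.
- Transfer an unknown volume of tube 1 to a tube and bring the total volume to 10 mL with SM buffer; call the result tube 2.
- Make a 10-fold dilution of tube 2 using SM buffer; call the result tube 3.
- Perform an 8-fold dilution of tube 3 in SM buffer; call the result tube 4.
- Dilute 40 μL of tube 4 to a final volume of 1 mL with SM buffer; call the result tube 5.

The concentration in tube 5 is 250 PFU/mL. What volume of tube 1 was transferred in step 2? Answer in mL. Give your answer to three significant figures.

Step 1: 50 μL brought to 5000 μL → factor 5000/50 = 100
Step 2: v brought to 10 mL → factor = 10 mL/v
Step 3: 10-fold → factor 10
Step 4: 8-fold → factor 8
Step 5: 40 μL brought to 1 mL → factor 1000/40 = 25
Product of known-step factors = 2 × 10^5
Overall factor = 1.00 × 10^9 PFU/mL / (250 PFU/mL) = 4 × 10^6
Step-2 factor = 4 × 10^6 / 2 × 10^5 = 20
v = 10 mL / 20 = 0.500 mL

0.500 mL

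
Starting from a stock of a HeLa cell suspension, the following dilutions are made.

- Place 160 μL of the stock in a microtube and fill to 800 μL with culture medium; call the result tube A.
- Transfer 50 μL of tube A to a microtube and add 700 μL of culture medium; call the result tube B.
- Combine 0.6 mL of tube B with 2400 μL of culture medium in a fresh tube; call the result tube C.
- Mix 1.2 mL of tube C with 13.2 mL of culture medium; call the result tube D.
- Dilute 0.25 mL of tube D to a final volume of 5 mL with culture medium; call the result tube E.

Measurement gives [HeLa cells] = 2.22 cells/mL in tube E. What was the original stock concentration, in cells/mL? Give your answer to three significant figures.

2.00 × 10^5 cells/mL

Step 1: 160 μL brought to 800 μL → factor 800/160 = 5
Step 2: 50 μL + 700 μL = 750 μL total → factor 750/50 = 15
Step 3: 0.6 mL + 2400 μL = 3 mL total → factor 3/0.6 = 5
Step 4: 1.2 mL + 13.2 mL = 14.4 mL total → factor 14.4/1.2 = 12
Step 5: 0.25 mL brought to 5 mL → factor 5/0.25 = 20
Overall dilution factor = 5 × 15 × 5 × 12 × 20 = 90000
Stock = 2.22 cells/mL × 90000 = 2.00 × 10^5 cells/mL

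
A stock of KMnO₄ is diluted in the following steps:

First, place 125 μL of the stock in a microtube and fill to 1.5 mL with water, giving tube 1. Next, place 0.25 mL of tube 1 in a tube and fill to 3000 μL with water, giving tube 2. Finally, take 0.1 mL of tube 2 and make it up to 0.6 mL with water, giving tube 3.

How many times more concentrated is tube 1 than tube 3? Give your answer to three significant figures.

Step 1: 125 μL brought to 1.5 mL → factor 1500/125 = 12
Step 2: 0.25 mL brought to 3000 μL → factor 3/0.25 = 12
Step 3: 0.1 mL brought to 0.6 mL → factor 0.6/0.1 = 6
Dilution factor to tube 1 = 12; to tube 3 = 864
[tube 1]/[tube 3] = (factor to tube 3)/(factor to tube 1) = 864/12 = 72.0

72.0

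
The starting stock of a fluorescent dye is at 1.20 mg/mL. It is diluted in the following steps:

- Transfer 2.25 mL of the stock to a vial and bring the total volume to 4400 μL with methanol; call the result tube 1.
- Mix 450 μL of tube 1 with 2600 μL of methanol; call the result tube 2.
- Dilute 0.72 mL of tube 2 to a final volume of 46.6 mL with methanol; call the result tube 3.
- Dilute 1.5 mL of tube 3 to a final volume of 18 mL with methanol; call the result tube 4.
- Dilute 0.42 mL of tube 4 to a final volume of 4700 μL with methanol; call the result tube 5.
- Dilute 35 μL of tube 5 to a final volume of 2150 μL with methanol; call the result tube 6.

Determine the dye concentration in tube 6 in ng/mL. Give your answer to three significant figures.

0.170 ng/mL

Step 1: 2.25 mL brought to 4400 μL → factor 4.4/2.25 = 1.9556
Step 2: 450 μL + 2600 μL = 3050 μL total → factor 3050/450 = 6.7778
Step 3: 0.72 mL brought to 46.6 mL → factor 46.6/0.72 = 64.722
Step 4: 1.5 mL brought to 18 mL → factor 18/1.5 = 12
Step 5: 0.42 mL brought to 4700 μL → factor 4.7/0.42 = 11.19
Step 6: 35 μL brought to 2150 μL → factor 2150/35 = 61.429
Overall dilution factor = 1.9556 × 6.7778 × 64.722 × 12 × 11.19 × 61.429 = 7.0764 × 10^6
Final = 1.20 mg/mL / 7.0764 × 10^6 = 1.696 × 10^-7 mg/mL = 0.170 ng/mL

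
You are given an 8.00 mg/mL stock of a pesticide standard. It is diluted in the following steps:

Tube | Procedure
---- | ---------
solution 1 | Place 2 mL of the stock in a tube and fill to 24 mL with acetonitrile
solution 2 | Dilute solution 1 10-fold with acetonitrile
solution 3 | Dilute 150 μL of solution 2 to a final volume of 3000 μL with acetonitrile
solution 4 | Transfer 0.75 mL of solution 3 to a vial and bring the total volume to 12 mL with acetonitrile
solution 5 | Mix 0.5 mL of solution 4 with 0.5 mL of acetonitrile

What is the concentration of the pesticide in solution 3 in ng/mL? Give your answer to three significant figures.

Step 1: 2 mL brought to 24 mL → factor 24/2 = 12
Step 2: 10-fold → factor 10
Step 3: 150 μL brought to 3000 μL → factor 3000/150 = 20
Dilution factor through solution 3 = 12 × 10 × 20 = 2400
[solution 3] = 8.00 mg/mL / 2400 = 0.003333 mg/mL = 3.33 × 10^3 ng/mL

3.33 × 10^3 ng/mL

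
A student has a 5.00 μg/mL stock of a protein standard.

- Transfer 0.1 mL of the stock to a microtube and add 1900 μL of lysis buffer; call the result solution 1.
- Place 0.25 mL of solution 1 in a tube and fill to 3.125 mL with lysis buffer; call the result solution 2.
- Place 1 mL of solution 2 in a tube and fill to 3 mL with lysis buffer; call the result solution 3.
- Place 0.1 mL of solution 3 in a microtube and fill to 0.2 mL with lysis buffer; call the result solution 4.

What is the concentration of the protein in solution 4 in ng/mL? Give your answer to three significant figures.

3.33 ng/mL

Step 1: 0.1 mL + 1900 μL = 2 mL total → factor 2/0.1 = 20
Step 2: 0.25 mL brought to 3.125 mL → factor 3.125/0.25 = 12.5
Step 3: 1 mL brought to 3 mL → factor 3/1 = 3
Step 4: 0.1 mL brought to 0.2 mL → factor 0.2/0.1 = 2
Overall dilution factor = 20 × 12.5 × 3 × 2 = 1500
Final = 5.00 μg/mL / 1500 = 0.003333 μg/mL = 3.33 ng/mL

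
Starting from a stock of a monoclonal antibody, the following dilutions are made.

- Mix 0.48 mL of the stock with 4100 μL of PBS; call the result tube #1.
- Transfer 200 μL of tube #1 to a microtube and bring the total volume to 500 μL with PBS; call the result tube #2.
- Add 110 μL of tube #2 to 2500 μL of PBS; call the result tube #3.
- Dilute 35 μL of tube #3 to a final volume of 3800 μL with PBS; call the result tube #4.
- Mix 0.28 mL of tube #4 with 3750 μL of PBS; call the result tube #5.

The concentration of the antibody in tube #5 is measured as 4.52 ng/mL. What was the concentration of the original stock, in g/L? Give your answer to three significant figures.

4.00 g/L

Step 1: 0.48 mL + 4100 μL = 4.58 mL total → factor 4.58/0.48 = 9.5417
Step 2: 200 μL brought to 500 μL → factor 500/200 = 2.5
Step 3: 110 μL + 2500 μL = 2610 μL total → factor 2610/110 = 23.727
Step 4: 35 μL brought to 3800 μL → factor 3800/35 = 108.57
Step 5: 0.28 mL + 3750 μL = 4.03 mL total → factor 4.03/0.28 = 14.393
Overall dilution factor = 9.5417 × 2.5 × 23.727 × 108.57 × 14.393 = 8.8445 × 10^5
Stock = 4.52 ng/mL × 8.8445 × 10^5 = 3.998 × 10^6 ng/mL = 4.00 g/L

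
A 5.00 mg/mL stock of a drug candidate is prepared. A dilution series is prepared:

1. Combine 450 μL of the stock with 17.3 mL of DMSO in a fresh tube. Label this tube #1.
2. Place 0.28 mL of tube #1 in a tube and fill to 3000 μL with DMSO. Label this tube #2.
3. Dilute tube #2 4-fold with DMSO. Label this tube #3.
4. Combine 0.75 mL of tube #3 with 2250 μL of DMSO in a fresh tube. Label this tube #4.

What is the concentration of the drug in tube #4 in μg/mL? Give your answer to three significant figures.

Step 1: 450 μL + 17.3 mL = 17750 μL total → factor 17750/450 = 39.444
Step 2: 0.28 mL brought to 3000 μL → factor 3/0.28 = 10.714
Step 3: 4-fold → factor 4
Step 4: 0.75 mL + 2250 μL = 3 mL total → factor 3/0.75 = 4
Overall dilution factor = 39.444 × 10.714 × 4 × 4 = 6761.9
Final = 5.00 mg/mL / 6761.9 = 0.0007394 mg/mL = 0.739 μg/mL

0.739 μg/mL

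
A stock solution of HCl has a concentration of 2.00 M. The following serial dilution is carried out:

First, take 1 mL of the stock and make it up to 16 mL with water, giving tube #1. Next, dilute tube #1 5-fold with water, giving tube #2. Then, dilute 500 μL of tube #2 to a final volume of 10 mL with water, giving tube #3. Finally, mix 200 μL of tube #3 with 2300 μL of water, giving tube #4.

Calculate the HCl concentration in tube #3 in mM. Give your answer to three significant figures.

Step 1: 1 mL brought to 16 mL → factor 16/1 = 16
Step 2: 5-fold → factor 5
Step 3: 500 μL brought to 10 mL → factor 10000/500 = 20
Dilution factor through tube #3 = 16 × 5 × 20 = 1600
[tube #3] = 2.00 M / 1600 = 0.001250 M = 1.25 mM

1.25 mM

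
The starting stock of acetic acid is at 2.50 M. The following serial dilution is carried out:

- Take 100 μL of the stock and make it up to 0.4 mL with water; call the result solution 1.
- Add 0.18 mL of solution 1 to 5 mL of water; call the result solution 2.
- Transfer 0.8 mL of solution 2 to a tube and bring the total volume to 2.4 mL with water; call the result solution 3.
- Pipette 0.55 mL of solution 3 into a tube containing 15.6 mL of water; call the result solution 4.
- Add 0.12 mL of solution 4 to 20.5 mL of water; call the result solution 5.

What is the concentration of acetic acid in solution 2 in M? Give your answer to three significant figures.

0.0217 M

Step 1: 100 μL brought to 0.4 mL → factor 400/100 = 4
Step 2: 0.18 mL + 5 mL = 5.18 mL total → factor 5.18/0.18 = 28.778
Dilution factor through solution 2 = 4 × 28.778 = 115.11
[solution 2] = 2.50 M / 115.11 = 0.0217 M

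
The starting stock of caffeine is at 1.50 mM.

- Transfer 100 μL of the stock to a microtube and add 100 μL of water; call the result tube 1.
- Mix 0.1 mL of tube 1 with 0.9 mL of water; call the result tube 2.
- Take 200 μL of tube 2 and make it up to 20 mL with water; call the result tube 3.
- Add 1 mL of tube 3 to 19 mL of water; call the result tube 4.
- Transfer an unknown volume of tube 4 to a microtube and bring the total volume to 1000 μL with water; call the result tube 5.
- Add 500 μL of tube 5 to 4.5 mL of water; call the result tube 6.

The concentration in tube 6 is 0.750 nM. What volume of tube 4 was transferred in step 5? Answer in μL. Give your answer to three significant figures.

200 μL

Step 1: 100 μL + 100 μL = 200 μL total → factor 200/100 = 2
Step 2: 0.1 mL + 0.9 mL = 1 mL total → factor 1/0.1 = 10
Step 3: 200 μL brought to 20 mL → factor 20000/200 = 100
Step 4: 1 mL + 19 mL = 20 mL total → factor 20/1 = 20
Step 5: v brought to 1000 μL → factor = 1000 μL/v
Step 6: 500 μL + 4.5 mL = 5000 μL total → factor 5000/500 = 10
Product of known-step factors = 4 × 10^5
Overall factor = 1.50 mM / (0.750 nM) = 2 × 10^6
Step-5 factor = 2 × 10^6 / 4 × 10^5 = 5
v = 1000 μL / 5 = 200 μL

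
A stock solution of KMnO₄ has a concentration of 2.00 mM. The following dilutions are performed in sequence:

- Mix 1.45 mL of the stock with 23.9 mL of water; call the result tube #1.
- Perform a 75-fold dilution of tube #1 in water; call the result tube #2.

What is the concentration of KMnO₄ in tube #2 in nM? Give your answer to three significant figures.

Step 1: 1.45 mL + 23.9 mL = 25.35 mL total → factor 25.35/1.45 = 17.483
Step 2: 75-fold → factor 75
Overall dilution factor = 17.483 × 75 = 1311.2
Final = 2.00 mM / 1311.2 = 0.001525 mM = 1.53 × 10^3 nM

1.53 × 10^3 nM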